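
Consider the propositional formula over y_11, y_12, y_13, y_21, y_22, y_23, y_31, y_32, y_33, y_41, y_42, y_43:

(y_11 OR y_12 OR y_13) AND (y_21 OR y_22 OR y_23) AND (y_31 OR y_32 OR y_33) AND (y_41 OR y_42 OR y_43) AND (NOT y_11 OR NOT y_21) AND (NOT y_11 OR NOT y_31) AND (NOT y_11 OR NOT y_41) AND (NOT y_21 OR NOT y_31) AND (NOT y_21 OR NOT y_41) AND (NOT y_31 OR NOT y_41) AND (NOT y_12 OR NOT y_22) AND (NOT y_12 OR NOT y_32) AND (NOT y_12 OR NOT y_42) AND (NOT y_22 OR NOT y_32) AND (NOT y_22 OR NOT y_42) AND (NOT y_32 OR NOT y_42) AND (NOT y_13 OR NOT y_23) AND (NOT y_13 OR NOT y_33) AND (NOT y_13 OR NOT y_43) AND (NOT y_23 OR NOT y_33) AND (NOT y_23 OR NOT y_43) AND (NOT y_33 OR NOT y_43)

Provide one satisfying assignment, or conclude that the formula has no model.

UNSATISFIABLE

Case y_11 = false:
Case y_12 = true:
Unit clause (NOT y_22) forces y_22 = false.
Unit clause (NOT y_32) forces y_32 = false.
Unit clause (NOT y_42) forces y_42 = false.
Case y_21 = true:
Unit clause (NOT y_31) forces y_31 = false.
Unit clause (y_33) forces y_33 = true.
Unit clause (NOT y_41) forces y_41 = false.
Unit clause (y_43) forces y_43 = true.
Now (NOT y_43) is unsatisfied and unit — conflict.
Backtrack on y_21: now try y_21 = false.
Unit clause (y_23) forces y_23 = true.
Unit clause (NOT y_13) forces y_13 = false.
Unit clause (NOT y_33) forces y_33 = false.
Unit clause (y_31) forces y_31 = true.
Unit clause (NOT y_41) forces y_41 = false.
Unit clause (y_43) forces y_43 = true.
Now (NOT y_43) is unsatisfied and unit — conflict.
Either choice for y_21 ends in contradiction.
Backtrack on y_12: now try y_12 = false.
Unit clause (y_13) forces y_13 = true.
Unit clause (NOT y_23) forces y_23 = false.
Unit clause (NOT y_33) forces y_33 = false.
Unit clause (NOT y_43) forces y_43 = false.
Case y_21 = true:
Unit clause (NOT y_31) forces y_31 = false.
Unit clause (y_32) forces y_32 = true.
Unit clause (NOT y_41) forces y_41 = false.
Unit clause (y_42) forces y_42 = true.
Now (NOT y_42) is unsatisfied and unit — conflict.
Backtrack on y_21: now try y_21 = false.
Unit clause (y_22) forces y_22 = true.
Unit clause (NOT y_32) forces y_32 = false.
Unit clause (y_31) forces y_31 = true.
Unit clause (NOT y_41) forces y_41 = false.
Unit clause (y_42) forces y_42 = true.
Now (NOT y_42) is unsatisfied and unit — conflict.
Either choice for y_21 ends in contradiction.
Either choice for y_12 ends in contradiction.
Backtrack on y_11: now try y_11 = true.
Unit clause (NOT y_21) forces y_21 = false.
Unit clause (NOT y_31) forces y_31 = false.
Unit clause (NOT y_41) forces y_41 = false.
Case y_22 = true:
Unit clause (NOT y_12) forces y_12 = false.
Unit clause (NOT y_32) forces y_32 = false.
Unit clause (y_33) forces y_33 = true.
Unit clause (NOT y_42) forces y_42 = false.
Unit clause (y_43) forces y_43 = true.
Now (NOT y_43) is unsatisfied and unit — conflict.
Backtrack on y_22: now try y_22 = false.
Unit clause (y_23) forces y_23 = true.
Unit clause (NOT y_13) forces y_13 = false.
Unit clause (NOT y_33) forces y_33 = false.
Unit clause (y_32) forces y_32 = true.
Unit clause (NOT y_12) forces y_12 = false.
Unit clause (NOT y_42) forces y_42 = false.
Unit clause (y_43) forces y_43 = true.
Now (NOT y_43) is unsatisfied and unit — conflict.
Either choice for y_22 ends in contradiction.
Either choice for y_11 ends in contradiction.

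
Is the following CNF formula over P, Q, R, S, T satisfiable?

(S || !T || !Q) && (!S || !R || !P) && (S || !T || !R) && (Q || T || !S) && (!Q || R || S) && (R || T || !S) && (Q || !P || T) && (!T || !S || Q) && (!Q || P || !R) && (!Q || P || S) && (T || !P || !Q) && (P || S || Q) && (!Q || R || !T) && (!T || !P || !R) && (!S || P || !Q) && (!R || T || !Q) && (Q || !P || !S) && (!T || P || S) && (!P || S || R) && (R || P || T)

No

Try S = true.
Try R = false.
Unit clause (T) forces T = true.
Unit clause (Q) forces Q = true.
That conflicts with the unit clause (!Q).
Backtrack on R: now try R = true.
Unit clause (!P) forces P = false.
Unit clause (!Q) forces Q = false.
Unit clause (T) forces T = true.
That conflicts with the unit clause (!T).
Either choice for R ends in contradiction.
Backtrack on S: now try S = false.
Try T = false.
Try Q = false.
Unit clause (!P) forces P = false.
That conflicts with the unit clause (P).
Backtrack on Q: now try Q = true.
Unit clause (R) forces R = true.
That conflicts with the unit clause (!R).
Either choice for Q ends in contradiction.
Backtrack on T: now try T = true.
Unit clause (!Q) forces Q = false.
Unit clause (!R) forces R = false.
Unit clause (P) forces P = true.
That conflicts with the unit clause (!P).
Either choice for T ends in contradiction.
Either choice for S ends in contradiction.
No assignment satisfies every clause.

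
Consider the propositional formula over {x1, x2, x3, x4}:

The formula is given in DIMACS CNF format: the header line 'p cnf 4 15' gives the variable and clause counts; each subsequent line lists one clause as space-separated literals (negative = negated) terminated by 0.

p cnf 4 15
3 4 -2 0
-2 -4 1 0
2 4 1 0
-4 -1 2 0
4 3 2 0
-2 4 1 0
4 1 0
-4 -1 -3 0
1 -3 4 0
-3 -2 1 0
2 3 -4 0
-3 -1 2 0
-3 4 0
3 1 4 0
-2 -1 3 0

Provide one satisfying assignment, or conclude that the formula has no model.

x1=False; x2=False; x3=True; x4=True

Case x4 = True:
Case x2 = False:
From the singleton clause (¬x1), x1 = False.
From the singleton clause (x3), x3 = True.
All clauses are satisfied.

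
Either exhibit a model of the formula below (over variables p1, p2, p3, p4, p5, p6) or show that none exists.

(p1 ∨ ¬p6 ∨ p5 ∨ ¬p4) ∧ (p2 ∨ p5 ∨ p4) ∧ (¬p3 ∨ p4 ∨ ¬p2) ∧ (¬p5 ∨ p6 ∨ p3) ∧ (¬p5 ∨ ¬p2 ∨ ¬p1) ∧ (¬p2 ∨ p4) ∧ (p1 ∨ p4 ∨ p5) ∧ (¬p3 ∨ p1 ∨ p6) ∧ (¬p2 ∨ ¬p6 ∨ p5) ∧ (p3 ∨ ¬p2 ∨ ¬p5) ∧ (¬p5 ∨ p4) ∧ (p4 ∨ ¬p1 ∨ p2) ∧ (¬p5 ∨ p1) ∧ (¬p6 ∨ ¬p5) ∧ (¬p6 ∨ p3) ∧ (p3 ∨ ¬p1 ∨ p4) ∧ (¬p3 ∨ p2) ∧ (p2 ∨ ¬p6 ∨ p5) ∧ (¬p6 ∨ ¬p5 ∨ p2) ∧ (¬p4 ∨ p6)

Suppose p2 = False.
The clause (¬p3) is unit, so p3 = False.
The clause (¬p6) is unit, so p6 = False.
The clause (¬p5) is unit, so p5 = False.
The clause (p4) is unit, so p4 = True.
Now (¬p4) is unsatisfied and unit — conflict.
So p2 must be the other value — set p2 = True.
The clause (p4) is unit, so p4 = True.
The clause (p6) is unit, so p6 = True.
The clause (p5) is unit, so p5 = True.
Now (¬p5) is unsatisfied and unit — conflict.
Both values of p2 lead to a conflict.

UNSATISFIABLE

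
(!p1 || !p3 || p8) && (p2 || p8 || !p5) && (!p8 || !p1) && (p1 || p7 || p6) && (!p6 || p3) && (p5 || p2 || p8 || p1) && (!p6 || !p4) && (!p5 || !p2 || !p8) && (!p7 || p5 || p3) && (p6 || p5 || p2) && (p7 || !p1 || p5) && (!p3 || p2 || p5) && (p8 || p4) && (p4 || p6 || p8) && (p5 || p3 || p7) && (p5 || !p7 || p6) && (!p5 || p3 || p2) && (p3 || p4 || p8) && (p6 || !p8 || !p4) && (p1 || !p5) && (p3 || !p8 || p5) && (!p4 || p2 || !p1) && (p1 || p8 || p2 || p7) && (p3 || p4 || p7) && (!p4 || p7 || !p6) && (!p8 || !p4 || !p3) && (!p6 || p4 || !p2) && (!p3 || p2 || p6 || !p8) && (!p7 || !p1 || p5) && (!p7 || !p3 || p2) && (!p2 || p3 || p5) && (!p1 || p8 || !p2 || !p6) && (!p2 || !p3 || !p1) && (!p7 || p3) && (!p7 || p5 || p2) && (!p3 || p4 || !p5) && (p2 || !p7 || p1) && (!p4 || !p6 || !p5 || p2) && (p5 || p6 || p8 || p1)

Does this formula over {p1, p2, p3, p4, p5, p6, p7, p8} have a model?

Suppose p8 = false.
Unit clause (p4) forces p4 = true.
Unit clause (!p6) forces p6 = false.
Suppose p1 = true.
Unit clause (!p3) forces p3 = false.
Unit clause (p2) forces p2 = true.
Unit clause (p5) forces p5 = true.
Unit clause (!p7) forces p7 = false.
This assignment satisfies each clause.
A satisfying assignment: p1=true,  p2=true,  p3=false,  p4=true,  p5=true,  p6=false,  p7=false,  p8=false.

Yes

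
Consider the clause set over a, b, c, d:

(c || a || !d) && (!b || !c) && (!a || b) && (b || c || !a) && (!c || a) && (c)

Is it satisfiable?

The clause (c) is unit, so c = true.
The clause (!b) is unit, so b = false.
The clause (!a) is unit, so a = false.
But (a) is also a unit clause — contradiction.
No assignment satisfies every clause.

No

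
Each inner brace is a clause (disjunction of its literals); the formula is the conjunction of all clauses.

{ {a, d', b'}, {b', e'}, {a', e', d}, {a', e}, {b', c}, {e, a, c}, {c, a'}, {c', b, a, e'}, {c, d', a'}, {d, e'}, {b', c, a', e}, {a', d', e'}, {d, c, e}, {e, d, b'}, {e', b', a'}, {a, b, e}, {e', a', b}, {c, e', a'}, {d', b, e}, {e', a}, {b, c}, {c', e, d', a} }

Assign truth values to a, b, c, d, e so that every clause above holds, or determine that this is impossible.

UNSATISFIABLE

Branch on b: set b = 0.
From the singleton clause (c), c = 1.
Branch on a: set a = 0.
From the singleton clause (e'), e = 0.
Now (e) is unsatisfied and unit — conflict.
So a must be the other value — set a = 1.
From the singleton clause (e), e = 1.
Now (e') is unsatisfied and unit — conflict.
Either choice for a ends in contradiction.
So b must be the other value — set b = 1.
From the singleton clause (e'), e = 0.
From the singleton clause (a'), a = 0.
From the singleton clause (d'), d = 0.
Now (d) is unsatisfied and unit — conflict.
Either choice for b ends in contradiction.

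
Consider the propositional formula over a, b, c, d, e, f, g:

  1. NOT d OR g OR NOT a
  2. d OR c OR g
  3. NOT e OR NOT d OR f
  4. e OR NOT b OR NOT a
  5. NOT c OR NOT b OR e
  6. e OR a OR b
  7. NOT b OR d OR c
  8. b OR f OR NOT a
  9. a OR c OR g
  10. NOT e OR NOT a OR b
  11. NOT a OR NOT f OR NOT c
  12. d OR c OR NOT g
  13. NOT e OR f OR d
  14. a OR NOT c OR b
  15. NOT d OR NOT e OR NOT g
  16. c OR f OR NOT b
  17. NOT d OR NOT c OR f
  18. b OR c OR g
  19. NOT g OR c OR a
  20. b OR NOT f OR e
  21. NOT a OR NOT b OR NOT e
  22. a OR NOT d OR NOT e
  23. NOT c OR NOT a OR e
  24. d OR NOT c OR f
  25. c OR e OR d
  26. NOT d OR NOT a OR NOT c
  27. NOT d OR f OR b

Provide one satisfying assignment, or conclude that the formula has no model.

Branch on d: set d = false.
Branch on c: set c = true.
(f) alone gives f = true.
(NOT a) alone gives a = false.
(b) alone gives b = true.
(e) alone gives e = true.
No clause remains; g is free.

a ↦ false; b ↦ true; c ↦ true; d ↦ false; e ↦ true; f ↦ true; g ↦ false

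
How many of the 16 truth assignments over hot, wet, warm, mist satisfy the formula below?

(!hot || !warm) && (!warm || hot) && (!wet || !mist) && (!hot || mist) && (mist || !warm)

There are 2^4 = 16 truth assignments over (hot, wet, warm, mist).
Check each against the 5 clauses (columns in the order hot, wet, warm, mist):
  F F F F  ✓ satisfies all
  F F F T  ✓ satisfies all
  F F T F  ✗ fails (!warm || hot)
  F F T T  ✗ fails (!warm || hot)
  F T F F  ✓ satisfies all
  F T F T  ✗ fails (!wet || !mist)
  F T T F  ✗ fails (!warm || hot)
  F T T T  ✗ fails (!warm || hot)
  T F F F  ✗ fails (!hot || mist)
  T F F T  ✓ satisfies all
  T F T F  ✗ fails (!hot || !warm)
  T F T T  ✗ fails (!hot || !warm)
  T T F F  ✗ fails (!hot || mist)
  T T F T  ✗ fails (!wet || !mist)
  T T T F  ✗ fails (!hot || !warm)
  T T T T  ✗ fails (!hot || !warm)
4 of the 16 rows are models.

4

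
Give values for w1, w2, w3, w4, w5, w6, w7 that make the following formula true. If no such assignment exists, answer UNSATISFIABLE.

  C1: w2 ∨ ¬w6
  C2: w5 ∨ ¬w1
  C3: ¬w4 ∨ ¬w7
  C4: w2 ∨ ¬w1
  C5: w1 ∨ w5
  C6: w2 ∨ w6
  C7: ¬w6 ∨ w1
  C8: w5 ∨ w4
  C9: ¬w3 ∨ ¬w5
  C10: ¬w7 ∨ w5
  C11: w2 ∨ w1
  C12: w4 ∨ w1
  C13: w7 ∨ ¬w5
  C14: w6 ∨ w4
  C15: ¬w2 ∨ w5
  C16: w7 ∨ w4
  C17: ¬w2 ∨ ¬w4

Branch on w2: set w2 = True.
(w5) alone gives w5 = True.
(¬w3) alone gives w3 = False.
(w7) alone gives w7 = True.
(¬w4) alone gives w4 = False.
(w1) alone gives w1 = True.
(w6) alone gives w6 = True.
This assignment satisfies each clause.

w1: True; w2: True; w3: False; w4: False; w5: True; w6: True; w7: True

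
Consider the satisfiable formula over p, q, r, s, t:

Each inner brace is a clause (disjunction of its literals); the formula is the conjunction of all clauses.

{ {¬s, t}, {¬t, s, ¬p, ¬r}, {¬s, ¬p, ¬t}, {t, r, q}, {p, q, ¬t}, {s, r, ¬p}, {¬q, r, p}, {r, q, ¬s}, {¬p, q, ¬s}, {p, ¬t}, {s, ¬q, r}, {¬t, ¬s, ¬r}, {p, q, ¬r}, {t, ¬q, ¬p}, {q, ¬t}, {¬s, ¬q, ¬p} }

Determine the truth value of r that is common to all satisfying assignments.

True

Suppose r = False.
Suppose s = False.
(¬p) alone gives p = False.
(¬q) alone gives q = False.
(t) alone gives t = True.
Now (¬t) is unsatisfied and unit — conflict.
So s must be the other value — set s = True.
(t) alone gives t = True.
(¬p) alone gives p = False.
Now (p) is unsatisfied and unit — conflict.
Either choice for s ends in contradiction.
So every satisfying assignment has r = True.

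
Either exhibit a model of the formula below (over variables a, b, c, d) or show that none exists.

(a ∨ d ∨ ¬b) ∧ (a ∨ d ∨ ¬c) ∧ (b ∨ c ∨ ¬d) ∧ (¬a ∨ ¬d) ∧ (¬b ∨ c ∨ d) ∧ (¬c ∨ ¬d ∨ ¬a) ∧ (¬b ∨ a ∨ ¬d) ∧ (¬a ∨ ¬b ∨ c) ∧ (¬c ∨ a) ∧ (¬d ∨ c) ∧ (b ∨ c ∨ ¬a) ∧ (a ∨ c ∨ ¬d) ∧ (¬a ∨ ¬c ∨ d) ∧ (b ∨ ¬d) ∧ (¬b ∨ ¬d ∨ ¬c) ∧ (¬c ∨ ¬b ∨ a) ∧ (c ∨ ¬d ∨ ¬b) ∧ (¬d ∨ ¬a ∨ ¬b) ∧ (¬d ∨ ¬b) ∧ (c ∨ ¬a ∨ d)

Case a = False:
The clause (¬c) is unit, so c = False.
The clause (¬d) is unit, so d = False.
The clause (¬b) is unit, so b = False.
Every clause now holds.

a ↦ False, b ↦ False, c ↦ False, d ↦ False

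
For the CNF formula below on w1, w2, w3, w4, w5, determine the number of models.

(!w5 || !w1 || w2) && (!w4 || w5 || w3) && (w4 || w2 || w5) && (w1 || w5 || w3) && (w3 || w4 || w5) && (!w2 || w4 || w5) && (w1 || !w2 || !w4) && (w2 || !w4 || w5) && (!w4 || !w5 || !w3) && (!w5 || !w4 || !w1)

There are 2^5 = 32 truth assignments over (w1, w2, w3, w4, w5).
Split on w5. With w5 = true, the clauses containing w5 are satisfied and !w5 drops from the rest; 7 of the 2^4 = 16 assignments to the other variables satisfy what remains.
With w5 = false, by the same count on the reduced clause set, 1 assignment works.
(One model: w1=F, w2=F, w3=F, w4=F, w5=T.)
Total: 7 + 1 = 8.

8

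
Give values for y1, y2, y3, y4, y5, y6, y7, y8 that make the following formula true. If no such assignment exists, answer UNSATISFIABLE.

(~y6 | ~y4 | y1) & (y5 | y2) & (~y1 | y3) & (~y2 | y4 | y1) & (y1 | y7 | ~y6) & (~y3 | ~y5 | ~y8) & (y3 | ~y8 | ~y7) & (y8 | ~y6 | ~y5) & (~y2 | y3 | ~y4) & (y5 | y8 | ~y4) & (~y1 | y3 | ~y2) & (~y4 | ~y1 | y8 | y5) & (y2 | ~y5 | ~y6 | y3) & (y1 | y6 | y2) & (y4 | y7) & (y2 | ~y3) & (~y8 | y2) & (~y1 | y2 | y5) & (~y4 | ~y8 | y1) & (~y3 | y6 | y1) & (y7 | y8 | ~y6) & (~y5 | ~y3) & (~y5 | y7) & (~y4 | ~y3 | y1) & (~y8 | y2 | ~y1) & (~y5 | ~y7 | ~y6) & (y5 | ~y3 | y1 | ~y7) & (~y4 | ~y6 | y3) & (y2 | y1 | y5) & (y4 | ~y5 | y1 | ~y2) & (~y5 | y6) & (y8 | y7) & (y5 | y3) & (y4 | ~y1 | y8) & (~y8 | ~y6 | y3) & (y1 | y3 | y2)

y1 ↦ 1,  y2 ↦ 1,  y3 ↦ 1,  y4 ↦ 1,  y5 ↦ 0,  y6 ↦ 1,  y7 ↦ 1,  y8 ↦ 1

Branch on y5: set y5 = 0.
Unit clause (y2) forces y2 = 1.
Unit clause (y3) forces y3 = 1.
Branch on y4: set y4 = 1.
Unit clause (y8) forces y8 = 1.
Unit clause (y1) forces y1 = 1.
Every clause is now satisfied; y6, y7 are unconstrained.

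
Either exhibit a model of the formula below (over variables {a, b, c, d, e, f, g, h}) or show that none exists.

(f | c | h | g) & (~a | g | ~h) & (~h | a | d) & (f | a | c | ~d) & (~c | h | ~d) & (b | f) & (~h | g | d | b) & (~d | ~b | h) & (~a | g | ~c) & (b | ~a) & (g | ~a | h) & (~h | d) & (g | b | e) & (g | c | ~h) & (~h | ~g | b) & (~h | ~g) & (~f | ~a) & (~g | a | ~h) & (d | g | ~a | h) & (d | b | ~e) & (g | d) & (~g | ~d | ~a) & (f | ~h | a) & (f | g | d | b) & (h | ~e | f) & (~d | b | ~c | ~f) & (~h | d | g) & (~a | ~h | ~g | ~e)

a=0; b=0; c=1; d=0; e=0; f=1; g=1; h=0

Try b = 0.
From the singleton clause (f), f = 1.
From the singleton clause (~a), a = 0.
Try h = 0.
Try c = 1.
From the singleton clause (~d), d = 0.
From the singleton clause (~e), e = 0.
From the singleton clause (g), g = 1.
All clauses are satisfied.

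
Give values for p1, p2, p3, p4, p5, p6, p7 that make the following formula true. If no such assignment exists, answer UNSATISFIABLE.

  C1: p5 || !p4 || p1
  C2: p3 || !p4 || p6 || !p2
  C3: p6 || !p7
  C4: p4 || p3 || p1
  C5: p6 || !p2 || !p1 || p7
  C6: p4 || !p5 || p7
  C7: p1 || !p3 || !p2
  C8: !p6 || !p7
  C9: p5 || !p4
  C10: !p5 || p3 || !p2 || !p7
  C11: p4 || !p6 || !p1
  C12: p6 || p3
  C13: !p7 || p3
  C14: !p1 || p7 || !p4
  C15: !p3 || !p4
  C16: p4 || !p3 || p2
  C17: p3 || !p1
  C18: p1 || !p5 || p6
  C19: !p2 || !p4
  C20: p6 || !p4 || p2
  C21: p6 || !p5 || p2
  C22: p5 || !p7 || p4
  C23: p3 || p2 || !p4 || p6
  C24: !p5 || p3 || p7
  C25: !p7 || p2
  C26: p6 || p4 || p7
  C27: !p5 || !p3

Try p6 = true.
(!p7) alone gives p7 = false.
Try p4 = true.
(p5) alone gives p5 = true.
(!p1) alone gives p1 = false.
(!p3) alone gives p3 = false.
But (p3) is also a unit clause — contradiction.
So p4 must be the other value — set p4 = false.
(!p5) alone gives p5 = false.
(!p1) alone gives p1 = false.
(p3) alone gives p3 = true.
(!p2) alone gives p2 = false.
But (p2) is also a unit clause — contradiction.
Both values of p4 lead to a conflict.
So p6 must be the other value — set p6 = false.
(!p7) alone gives p7 = false.
(p3) alone gives p3 = true.
(!p4) alone gives p4 = false.
But (p4) is also a unit clause — contradiction.
Both values of p6 lead to a conflict.

UNSATISFIABLE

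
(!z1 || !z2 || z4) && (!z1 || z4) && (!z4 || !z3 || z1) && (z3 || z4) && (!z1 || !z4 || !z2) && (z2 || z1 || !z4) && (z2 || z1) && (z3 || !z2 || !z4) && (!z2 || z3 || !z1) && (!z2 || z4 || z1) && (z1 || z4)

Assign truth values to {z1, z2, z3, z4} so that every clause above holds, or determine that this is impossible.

Try z1 = true.
The clause (z4) is unit, so z4 = true.
The clause (!z2) is unit, so z2 = false.
Every clause is now satisfied; z3 is unconstrained.

z1 ↦ true, z2 ↦ false, z3 ↦ true, z4 ↦ true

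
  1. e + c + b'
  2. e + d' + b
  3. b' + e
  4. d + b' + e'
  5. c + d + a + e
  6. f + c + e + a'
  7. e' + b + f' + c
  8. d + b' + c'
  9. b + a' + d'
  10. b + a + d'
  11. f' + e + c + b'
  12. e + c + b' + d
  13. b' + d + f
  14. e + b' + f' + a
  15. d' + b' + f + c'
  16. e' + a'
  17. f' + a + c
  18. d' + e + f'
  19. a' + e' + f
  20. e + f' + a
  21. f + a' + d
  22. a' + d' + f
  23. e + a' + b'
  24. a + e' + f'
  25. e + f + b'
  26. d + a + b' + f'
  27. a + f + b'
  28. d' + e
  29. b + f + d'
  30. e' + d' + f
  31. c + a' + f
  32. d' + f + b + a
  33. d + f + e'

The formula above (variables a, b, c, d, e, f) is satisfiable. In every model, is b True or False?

Suppose b = 1.
(e) alone gives e = 1.
(d) alone gives d = 1.
(a') alone gives a = 0.
(f') alone gives f = 0.
That conflicts with the unit clause (f).
So every satisfying assignment has b = False.

False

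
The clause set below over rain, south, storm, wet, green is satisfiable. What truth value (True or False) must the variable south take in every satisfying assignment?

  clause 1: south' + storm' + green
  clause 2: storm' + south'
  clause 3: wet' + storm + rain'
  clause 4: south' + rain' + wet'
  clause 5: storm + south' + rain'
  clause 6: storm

False

Suppose south = 1.
Unit clause (storm') forces storm = 0.
Now (storm) is unsatisfied and unit — conflict.
So every satisfying assignment has south = False.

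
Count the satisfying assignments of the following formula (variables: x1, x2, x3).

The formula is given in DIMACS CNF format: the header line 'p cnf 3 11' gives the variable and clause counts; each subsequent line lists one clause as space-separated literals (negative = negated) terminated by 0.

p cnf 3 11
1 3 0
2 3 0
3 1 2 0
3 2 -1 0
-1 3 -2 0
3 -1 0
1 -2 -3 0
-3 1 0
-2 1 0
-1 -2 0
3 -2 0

1

There are 2^3 = 8 truth assignments over (x1, x2, x3).
Split on x3. With x3 = True, the clauses containing x3 are satisfied and ¬x3 drops from the rest; 1 of the 2^2 = 4 assignments to the other variables satisfy what remains.
With x3 = False, by the same count on the reduced clause set, 0 assignments work.
(One model: x1=T, x2=F, x3=T.)
Total: 1 + 0 = 1.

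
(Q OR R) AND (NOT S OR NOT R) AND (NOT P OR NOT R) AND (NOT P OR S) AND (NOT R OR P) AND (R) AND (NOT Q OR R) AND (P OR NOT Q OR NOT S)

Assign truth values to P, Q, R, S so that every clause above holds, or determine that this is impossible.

From the singleton clause (R), R = true.
From the singleton clause (NOT S), S = false.
From the singleton clause (NOT P), P = false.
Now (P) is unsatisfied and unit — conflict.

UNSATISFIABLE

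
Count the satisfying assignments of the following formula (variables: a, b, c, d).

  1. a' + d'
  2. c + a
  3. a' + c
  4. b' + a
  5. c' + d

1

There are 2^4 = 16 truth assignments over (a, b, c, d).
Check each against the 5 clauses (columns in the order a, b, c, d):
  F F F F  ✗ fails (c + a)
  F F F T  ✗ fails (c + a)
  F F T F  ✗ fails (c' + d)
  F F T T  ✓ satisfies all
  F T F F  ✗ fails (c + a)
  F T F T  ✗ fails (c + a)
  F T T F  ✗ fails (b' + a)
  F T T T  ✗ fails (b' + a)
  T F F F  ✗ fails (a' + c)
  T F F T  ✗ fails (a' + d')
  T F T F  ✗ fails (c' + d)
  T F T T  ✗ fails (a' + d')
  T T F F  ✗ fails (a' + c)
  T T F T  ✗ fails (a' + d')
  T T T F  ✗ fails (c' + d)
  T T T T  ✗ fails (a' + d')
1 of the 16 rows is a model.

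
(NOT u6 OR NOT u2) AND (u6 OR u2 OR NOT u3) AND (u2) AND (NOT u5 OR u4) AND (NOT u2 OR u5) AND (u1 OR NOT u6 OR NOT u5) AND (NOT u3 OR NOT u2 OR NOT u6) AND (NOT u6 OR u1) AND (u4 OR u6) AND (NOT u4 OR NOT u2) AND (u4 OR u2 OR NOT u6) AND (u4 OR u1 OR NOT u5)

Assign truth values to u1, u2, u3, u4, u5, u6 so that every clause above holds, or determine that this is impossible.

The clause (u2) is unit, so u2 = true.
The clause (NOT u6) is unit, so u6 = false.
The clause (u5) is unit, so u5 = true.
The clause (u4) is unit, so u4 = true.
Now (NOT u4) is unsatisfied and unit — conflict.

UNSATISFIABLE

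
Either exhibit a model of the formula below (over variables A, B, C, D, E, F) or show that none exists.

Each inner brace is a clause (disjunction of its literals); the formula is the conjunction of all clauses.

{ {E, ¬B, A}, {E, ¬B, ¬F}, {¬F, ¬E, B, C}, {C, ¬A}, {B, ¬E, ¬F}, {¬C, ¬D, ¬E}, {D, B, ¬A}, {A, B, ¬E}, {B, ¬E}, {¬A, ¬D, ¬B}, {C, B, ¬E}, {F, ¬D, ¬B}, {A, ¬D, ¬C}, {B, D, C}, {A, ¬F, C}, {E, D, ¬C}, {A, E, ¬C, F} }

Branch on C: set C = True.
Branch on D: set D = True.
From the singleton clause (¬E), E = False.
From the singleton clause (A), A = True.
From the singleton clause (¬B), B = False.
All clauses hold; F can take either value.

A: True, B: False, C: True, D: True, E: False, F: True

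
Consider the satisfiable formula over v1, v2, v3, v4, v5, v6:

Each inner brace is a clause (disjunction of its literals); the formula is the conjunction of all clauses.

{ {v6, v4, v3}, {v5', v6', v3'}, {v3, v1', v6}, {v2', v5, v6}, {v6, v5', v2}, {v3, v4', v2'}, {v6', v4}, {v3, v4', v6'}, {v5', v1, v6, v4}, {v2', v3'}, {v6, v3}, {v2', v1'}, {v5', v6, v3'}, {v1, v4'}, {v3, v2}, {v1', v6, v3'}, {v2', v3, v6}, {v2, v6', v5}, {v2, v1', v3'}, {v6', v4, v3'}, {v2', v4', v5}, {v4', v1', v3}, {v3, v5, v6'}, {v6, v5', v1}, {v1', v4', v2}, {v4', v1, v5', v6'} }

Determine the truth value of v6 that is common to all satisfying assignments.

False

Suppose v6 = 1.
The clause (v4) is unit, so v4 = 1.
The clause (v3) is unit, so v3 = 1.
The clause (v5') is unit, so v5 = 0.
The clause (v2') is unit, so v2 = 0.
That conflicts with the unit clause (v2).
So every satisfying assignment has v6 = False.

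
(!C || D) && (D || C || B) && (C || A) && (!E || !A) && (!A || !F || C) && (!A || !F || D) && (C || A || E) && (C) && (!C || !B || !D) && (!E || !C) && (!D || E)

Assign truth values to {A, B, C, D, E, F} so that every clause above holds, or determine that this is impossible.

UNSATISFIABLE

Unit clause (C) forces C = true.
Unit clause (D) forces D = true.
Unit clause (!B) forces B = false.
Unit clause (!E) forces E = false.
But (E) is also a unit clause — contradiction.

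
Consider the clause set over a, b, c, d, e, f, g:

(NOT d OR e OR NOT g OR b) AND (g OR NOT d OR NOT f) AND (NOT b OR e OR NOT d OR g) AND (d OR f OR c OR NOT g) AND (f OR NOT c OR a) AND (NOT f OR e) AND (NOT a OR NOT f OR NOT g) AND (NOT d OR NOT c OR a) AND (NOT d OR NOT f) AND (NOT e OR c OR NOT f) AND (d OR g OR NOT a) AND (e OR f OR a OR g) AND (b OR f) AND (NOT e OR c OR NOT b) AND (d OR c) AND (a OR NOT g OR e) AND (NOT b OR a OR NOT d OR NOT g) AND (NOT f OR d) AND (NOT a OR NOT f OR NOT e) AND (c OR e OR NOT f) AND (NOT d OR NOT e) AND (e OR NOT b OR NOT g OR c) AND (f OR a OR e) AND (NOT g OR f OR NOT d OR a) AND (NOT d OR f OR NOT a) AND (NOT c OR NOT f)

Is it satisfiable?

Try f = false.
Unit clause (b) forces b = true.
Try c = true.
Unit clause (a) forces a = true.
Unit clause (NOT d) forces d = false.
Unit clause (g) forces g = true.
Every clause is now satisfied; e is unconstrained.
A satisfying assignment: a=true; b=true; c=true; d=false; e=false; f=false; g=true.

Satisfiable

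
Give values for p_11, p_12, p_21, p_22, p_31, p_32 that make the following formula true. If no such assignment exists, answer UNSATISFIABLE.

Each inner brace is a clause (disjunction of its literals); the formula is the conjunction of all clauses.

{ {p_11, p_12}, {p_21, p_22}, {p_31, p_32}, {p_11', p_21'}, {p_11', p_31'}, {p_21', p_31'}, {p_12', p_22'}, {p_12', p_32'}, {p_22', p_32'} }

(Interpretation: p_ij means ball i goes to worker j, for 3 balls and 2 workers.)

UNSATISFIABLE

Case p_11 = 1:
(p_21') alone gives p_21 = 0.
(p_22) alone gives p_22 = 1.
(p_31') alone gives p_31 = 0.
(p_32) alone gives p_32 = 1.
That conflicts with the unit clause (p_32').
So p_11 must be the other value — set p_11 = 0.
(p_12) alone gives p_12 = 1.
(p_22') alone gives p_22 = 0.
(p_21) alone gives p_21 = 1.
(p_31') alone gives p_31 = 0.
(p_32) alone gives p_32 = 1.
That conflicts with the unit clause (p_32').
Both values of p_11 lead to a conflict.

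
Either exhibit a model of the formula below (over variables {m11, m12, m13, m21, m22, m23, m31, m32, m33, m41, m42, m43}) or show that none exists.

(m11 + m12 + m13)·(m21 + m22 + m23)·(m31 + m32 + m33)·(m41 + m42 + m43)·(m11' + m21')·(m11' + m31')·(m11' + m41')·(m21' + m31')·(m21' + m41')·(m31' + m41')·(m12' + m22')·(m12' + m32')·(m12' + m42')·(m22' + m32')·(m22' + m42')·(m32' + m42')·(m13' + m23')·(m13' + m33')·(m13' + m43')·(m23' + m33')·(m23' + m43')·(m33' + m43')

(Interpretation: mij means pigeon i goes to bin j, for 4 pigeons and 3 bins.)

UNSATISFIABLE

Suppose m11 = 0.
Suppose m12 = 1.
Unit clause (m22') forces m22 = 0.
Unit clause (m32') forces m32 = 0.
Unit clause (m42') forces m42 = 0.
Suppose m21 = 1.
Unit clause (m31') forces m31 = 0.
Unit clause (m33) forces m33 = 1.
Unit clause (m41') forces m41 = 0.
Unit clause (m43) forces m43 = 1.
That conflicts with the unit clause (m43').
So m21 must be the other value — set m21 = 0.
Unit clause (m23) forces m23 = 1.
Unit clause (m13') forces m13 = 0.
Unit clause (m33') forces m33 = 0.
Unit clause (m31) forces m31 = 1.
Unit clause (m41') forces m41 = 0.
Unit clause (m43) forces m43 = 1.
That conflicts with the unit clause (m43').
Neither m21 = 1 nor m21 = 0 works.
So m12 must be the other value — set m12 = 0.
Unit clause (m13) forces m13 = 1.
Unit clause (m23') forces m23 = 0.
Unit clause (m33') forces m33 = 0.
Unit clause (m43') forces m43 = 0.
Suppose m21 = 1.
Unit clause (m31') forces m31 = 0.
Unit clause (m32) forces m32 = 1.
Unit clause (m41') forces m41 = 0.
Unit clause (m42) forces m42 = 1.
That conflicts with the unit clause (m42').
So m21 must be the other value — set m21 = 0.
Unit clause (m22) forces m22 = 1.
Unit clause (m32') forces m32 = 0.
Unit clause (m31) forces m31 = 1.
Unit clause (m41') forces m41 = 0.
Unit clause (m42) forces m42 = 1.
That conflicts with the unit clause (m42').
Neither m21 = 1 nor m21 = 0 works.
Neither m12 = 1 nor m12 = 0 works.
So m11 must be the other value — set m11 = 1.
Unit clause (m21') forces m21 = 0.
Unit clause (m31') forces m31 = 0.
Unit clause (m41') forces m41 = 0.
Suppose m22 = 1.
Unit clause (m12') forces m12 = 0.
Unit clause (m32') forces m32 = 0.
Unit clause (m33) forces m33 = 1.
Unit clause (m42') forces m42 = 0.
Unit clause (m43) forces m43 = 1.
That conflicts with the unit clause (m43').
So m22 must be the other value — set m22 = 0.
Unit clause (m23) forces m23 = 1.
Unit clause (m13') forces m13 = 0.
Unit clause (m33') forces m33 = 0.
Unit clause (m32) forces m32 = 1.
Unit clause (m12') forces m12 = 0.
Unit clause (m42') forces m42 = 0.
Unit clause (m43) forces m43 = 1.
That conflicts with the unit clause (m43').
Neither m22 = 1 nor m22 = 0 works.
Neither m11 = 1 nor m11 = 0 works.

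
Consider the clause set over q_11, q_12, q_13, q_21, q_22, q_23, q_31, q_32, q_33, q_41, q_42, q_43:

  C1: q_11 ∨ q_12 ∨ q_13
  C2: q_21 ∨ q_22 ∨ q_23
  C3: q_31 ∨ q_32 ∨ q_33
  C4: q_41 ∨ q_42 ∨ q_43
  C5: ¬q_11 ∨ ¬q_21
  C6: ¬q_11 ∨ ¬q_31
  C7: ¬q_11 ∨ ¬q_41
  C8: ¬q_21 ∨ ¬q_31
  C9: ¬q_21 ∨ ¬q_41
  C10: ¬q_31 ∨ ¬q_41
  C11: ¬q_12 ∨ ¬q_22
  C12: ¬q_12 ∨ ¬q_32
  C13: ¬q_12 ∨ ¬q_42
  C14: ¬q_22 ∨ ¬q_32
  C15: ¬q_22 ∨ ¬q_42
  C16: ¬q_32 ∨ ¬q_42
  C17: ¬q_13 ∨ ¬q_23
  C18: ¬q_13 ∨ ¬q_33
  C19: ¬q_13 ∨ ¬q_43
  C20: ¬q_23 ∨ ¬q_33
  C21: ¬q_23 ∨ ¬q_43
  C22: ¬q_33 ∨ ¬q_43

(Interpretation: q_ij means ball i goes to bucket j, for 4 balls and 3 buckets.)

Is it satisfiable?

No

Case q_11 = False:
Case q_12 = True:
The clause (¬q_22) is unit, so q_22 = False.
The clause (¬q_32) is unit, so q_32 = False.
The clause (¬q_42) is unit, so q_42 = False.
Case q_21 = True:
The clause (¬q_31) is unit, so q_31 = False.
The clause (q_33) is unit, so q_33 = True.
The clause (¬q_41) is unit, so q_41 = False.
The clause (q_43) is unit, so q_43 = True.
But (¬q_43) is also a unit clause — contradiction.
Undo q_21 and try q_21 = False.
The clause (q_23) is unit, so q_23 = True.
The clause (¬q_13) is unit, so q_13 = False.
The clause (¬q_33) is unit, so q_33 = False.
The clause (q_31) is unit, so q_31 = True.
The clause (¬q_41) is unit, so q_41 = False.
The clause (q_43) is unit, so q_43 = True.
But (¬q_43) is also a unit clause — contradiction.
Neither q_21 = True nor q_21 = False works.
Undo q_12 and try q_12 = False.
The clause (q_13) is unit, so q_13 = True.
The clause (¬q_23) is unit, so q_23 = False.
The clause (¬q_33) is unit, so q_33 = False.
The clause (¬q_43) is unit, so q_43 = False.
Case q_21 = True:
The clause (¬q_31) is unit, so q_31 = False.
The clause (q_32) is unit, so q_32 = True.
The clause (¬q_41) is unit, so q_41 = False.
The clause (q_42) is unit, so q_42 = True.
But (¬q_42) is also a unit clause — contradiction.
Undo q_21 and try q_21 = False.
The clause (q_22) is unit, so q_22 = True.
The clause (¬q_32) is unit, so q_32 = False.
The clause (q_31) is unit, so q_31 = True.
The clause (¬q_41) is unit, so q_41 = False.
The clause (q_42) is unit, so q_42 = True.
But (¬q_42) is also a unit clause — contradiction.
Neither q_21 = True nor q_21 = False works.
Neither q_12 = True nor q_12 = False works.
Undo q_11 and try q_11 = True.
The clause (¬q_21) is unit, so q_21 = False.
The clause (¬q_31) is unit, so q_31 = False.
The clause (¬q_41) is unit, so q_41 = False.
Case q_22 = True:
The clause (¬q_12) is unit, so q_12 = False.
The clause (¬q_32) is unit, so q_32 = False.
The clause (q_33) is unit, so q_33 = True.
The clause (¬q_42) is unit, so q_42 = False.
The clause (q_43) is unit, so q_43 = True.
But (¬q_43) is also a unit clause — contradiction.
Undo q_22 and try q_22 = False.
The clause (q_23) is unit, so q_23 = True.
The clause (¬q_13) is unit, so q_13 = False.
The clause (¬q_33) is unit, so q_33 = False.
The clause (q_32) is unit, so q_32 = True.
The clause (¬q_12) is unit, so q_12 = False.
The clause (¬q_42) is unit, so q_42 = False.
The clause (q_43) is unit, so q_43 = True.
But (¬q_43) is also a unit clause — contradiction.
Neither q_22 = True nor q_22 = False works.
Neither q_11 = True nor q_11 = False works.
No assignment satisfies every clause.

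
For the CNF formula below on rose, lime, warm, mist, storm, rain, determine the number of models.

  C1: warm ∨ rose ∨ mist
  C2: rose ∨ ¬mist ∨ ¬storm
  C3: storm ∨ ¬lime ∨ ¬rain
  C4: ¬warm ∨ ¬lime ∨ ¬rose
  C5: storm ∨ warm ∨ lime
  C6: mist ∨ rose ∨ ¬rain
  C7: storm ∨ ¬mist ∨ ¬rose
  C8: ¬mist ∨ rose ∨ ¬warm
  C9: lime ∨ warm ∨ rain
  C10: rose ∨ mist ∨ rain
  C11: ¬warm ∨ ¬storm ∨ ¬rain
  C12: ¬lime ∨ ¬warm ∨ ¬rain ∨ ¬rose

There are 2^6 = 64 truth assignments over (rose, lime, warm, mist, storm, rain).
Split on rose. With rose = True, the clauses containing rose are satisfied and ¬rose drops from the rest; 11 of the 2^5 = 32 assignments to the other variables satisfy what remains.
With rose = False, by the same count on the reduced clause set, 1 assignment works.
Total: 11 + 1 = 12.

12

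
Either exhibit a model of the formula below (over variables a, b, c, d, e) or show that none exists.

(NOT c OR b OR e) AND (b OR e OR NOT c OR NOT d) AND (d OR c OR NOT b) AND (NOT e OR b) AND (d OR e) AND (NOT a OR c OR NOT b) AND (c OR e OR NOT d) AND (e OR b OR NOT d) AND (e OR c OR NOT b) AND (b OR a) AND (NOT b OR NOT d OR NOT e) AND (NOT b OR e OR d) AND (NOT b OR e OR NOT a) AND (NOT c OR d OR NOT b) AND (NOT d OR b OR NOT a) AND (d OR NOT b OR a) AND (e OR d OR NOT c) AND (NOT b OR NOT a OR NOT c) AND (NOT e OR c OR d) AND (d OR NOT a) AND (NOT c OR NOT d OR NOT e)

Case e = false:
The clause (d) is unit, so d = true.
The clause (c) is unit, so c = true.
The clause (b) is unit, so b = true.
The clause (NOT a) is unit, so a = false.
Every clause now holds.

a=false; b=true; c=true; d=true; e=false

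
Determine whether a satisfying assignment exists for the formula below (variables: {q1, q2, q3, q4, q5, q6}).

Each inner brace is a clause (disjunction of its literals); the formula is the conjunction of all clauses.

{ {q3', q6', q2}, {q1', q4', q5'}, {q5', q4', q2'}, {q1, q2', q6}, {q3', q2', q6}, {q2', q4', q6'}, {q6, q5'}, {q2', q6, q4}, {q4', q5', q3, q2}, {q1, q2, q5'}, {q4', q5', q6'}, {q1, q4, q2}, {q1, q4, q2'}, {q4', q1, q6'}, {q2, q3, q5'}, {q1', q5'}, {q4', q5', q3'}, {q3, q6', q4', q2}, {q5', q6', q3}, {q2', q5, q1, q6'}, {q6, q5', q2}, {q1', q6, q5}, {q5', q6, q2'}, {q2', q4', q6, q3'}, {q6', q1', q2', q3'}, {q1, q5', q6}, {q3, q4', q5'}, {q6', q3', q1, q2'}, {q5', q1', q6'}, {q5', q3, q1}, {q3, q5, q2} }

Branch on q6: set q6 = 1.
Branch on q3: set q3 = 0.
From the singleton clause (q5'), q5 = 0.
From the singleton clause (q2), q2 = 1.
From the singleton clause (q4'), q4 = 0.
From the singleton clause (q1), q1 = 1.
Every clause now holds.
A satisfying assignment: q1=1, q2=1, q3=0, q4=0, q5=0, q6=1.

Satisfiable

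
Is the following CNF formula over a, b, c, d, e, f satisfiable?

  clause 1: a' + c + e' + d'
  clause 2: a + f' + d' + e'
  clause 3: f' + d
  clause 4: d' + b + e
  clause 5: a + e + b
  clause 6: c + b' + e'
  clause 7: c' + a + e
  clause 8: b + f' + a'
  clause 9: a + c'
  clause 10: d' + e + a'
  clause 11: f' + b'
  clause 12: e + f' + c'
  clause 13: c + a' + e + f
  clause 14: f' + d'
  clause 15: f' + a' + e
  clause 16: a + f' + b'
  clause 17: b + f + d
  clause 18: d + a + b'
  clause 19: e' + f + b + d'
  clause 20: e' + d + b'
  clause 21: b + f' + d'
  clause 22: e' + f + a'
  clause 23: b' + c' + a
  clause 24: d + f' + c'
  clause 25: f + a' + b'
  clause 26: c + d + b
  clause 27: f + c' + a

Branch on f: set f = 0.
Branch on a: set a = 0.
The clause (c') is unit, so c = 0.
Branch on e: set e = 0.
The clause (b) is unit, so b = 1.
The clause (d) is unit, so d = 1.
Every clause now holds.
A satisfying assignment: a: 0; b: 1; c: 0; d: 1; e: 0; f: 0.

Satisfiable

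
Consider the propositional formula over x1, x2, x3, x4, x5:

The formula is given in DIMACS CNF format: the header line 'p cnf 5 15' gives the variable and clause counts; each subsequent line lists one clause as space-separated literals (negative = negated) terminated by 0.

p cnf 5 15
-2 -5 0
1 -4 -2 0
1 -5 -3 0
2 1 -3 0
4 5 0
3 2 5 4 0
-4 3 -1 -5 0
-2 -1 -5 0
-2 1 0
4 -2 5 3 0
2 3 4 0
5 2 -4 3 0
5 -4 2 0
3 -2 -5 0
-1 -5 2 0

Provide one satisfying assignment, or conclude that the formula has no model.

x1: True,  x2: True,  x3: True,  x4: True,  x5: False

Case x2 = True:
The clause (¬x5) is unit, so x5 = False.
The clause (x4) is unit, so x4 = True.
The clause (x1) is unit, so x1 = True.
No clause remains; x3 is free.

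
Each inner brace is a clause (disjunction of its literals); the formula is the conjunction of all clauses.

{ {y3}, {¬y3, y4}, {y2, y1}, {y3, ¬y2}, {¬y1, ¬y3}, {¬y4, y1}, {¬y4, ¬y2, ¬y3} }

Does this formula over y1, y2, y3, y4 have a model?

(y3) alone gives y3 = True.
(y4) alone gives y4 = True.
(¬y1) alone gives y1 = False.
But (y1) is also a unit clause — contradiction.
No assignment satisfies every clause.

No, unsatisfiable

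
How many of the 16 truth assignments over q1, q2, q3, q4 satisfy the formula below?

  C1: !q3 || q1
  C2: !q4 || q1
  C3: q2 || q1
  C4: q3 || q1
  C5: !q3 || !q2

There are 2^4 = 16 truth assignments over (q1, q2, q3, q4).
Check each against the 5 clauses (columns in the order q1, q2, q3, q4):
  F F F F  ✗ fails (q2 || q1)
  F F F T  ✗ fails (!q4 || q1)
  F F T F  ✗ fails (!q3 || q1)
  F F T T  ✗ fails (!q3 || q1)
  F T F F  ✗ fails (q3 || q1)
  F T F T  ✗ fails (!q4 || q1)
  F T T F  ✗ fails (!q3 || q1)
  F T T T  ✗ fails (!q3 || q1)
  T F F F  ✓ satisfies all
  T F F T  ✓ satisfies all
  T F T F  ✓ satisfies all
  T F T T  ✓ satisfies all
  T T F F  ✓ satisfies all
  T T F T  ✓ satisfies all
  T T T F  ✗ fails (!q3 || !q2)
  T T T T  ✗ fails (!q3 || !q2)
6 of the 16 rows are models.

6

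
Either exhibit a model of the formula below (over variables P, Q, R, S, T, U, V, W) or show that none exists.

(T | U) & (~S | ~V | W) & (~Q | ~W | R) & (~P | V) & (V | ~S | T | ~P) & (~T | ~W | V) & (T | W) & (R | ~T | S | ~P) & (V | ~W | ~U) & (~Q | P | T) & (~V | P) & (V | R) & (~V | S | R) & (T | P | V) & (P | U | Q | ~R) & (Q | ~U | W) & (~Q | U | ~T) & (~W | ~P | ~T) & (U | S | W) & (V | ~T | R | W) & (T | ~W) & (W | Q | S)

P ↦ 1,  Q ↦ 1,  R ↦ 1,  S ↦ 0,  T ↦ 1,  U ↦ 1,  V ↦ 1,  W ↦ 0

Try T = 1.
Try P = 1.
The clause (V) is unit, so V = 1.
The clause (~W) is unit, so W = 0.
The clause (~S) is unit, so S = 0.
The clause (R) is unit, so R = 1.
The clause (U) is unit, so U = 1.
The clause (Q) is unit, so Q = 1.
All clauses are satisfied.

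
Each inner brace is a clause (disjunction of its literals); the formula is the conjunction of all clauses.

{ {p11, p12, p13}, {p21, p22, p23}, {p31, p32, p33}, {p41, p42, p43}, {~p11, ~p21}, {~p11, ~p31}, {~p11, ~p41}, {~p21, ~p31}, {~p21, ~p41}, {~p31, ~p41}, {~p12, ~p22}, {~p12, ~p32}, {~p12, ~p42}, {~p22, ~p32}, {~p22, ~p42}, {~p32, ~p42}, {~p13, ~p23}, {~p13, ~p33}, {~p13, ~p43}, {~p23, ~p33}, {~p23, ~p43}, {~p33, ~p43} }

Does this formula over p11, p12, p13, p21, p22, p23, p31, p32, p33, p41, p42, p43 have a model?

Branch on p11: set p11 = 0.
Branch on p12: set p12 = 1.
Unit clause (~p22) forces p22 = 0.
Unit clause (~p32) forces p32 = 0.
Unit clause (~p42) forces p42 = 0.
Branch on p21: set p21 = 1.
Unit clause (~p31) forces p31 = 0.
Unit clause (p33) forces p33 = 1.
Unit clause (~p41) forces p41 = 0.
Unit clause (p43) forces p43 = 1.
But (~p43) is also a unit clause — contradiction.
Backtrack on p21: now try p21 = 0.
Unit clause (p23) forces p23 = 1.
Unit clause (~p13) forces p13 = 0.
Unit clause (~p33) forces p33 = 0.
Unit clause (p31) forces p31 = 1.
Unit clause (~p41) forces p41 = 0.
Unit clause (p43) forces p43 = 1.
But (~p43) is also a unit clause — contradiction.
Both values of p21 lead to a conflict.
Backtrack on p12: now try p12 = 0.
Unit clause (p13) forces p13 = 1.
Unit clause (~p23) forces p23 = 0.
Unit clause (~p33) forces p33 = 0.
Unit clause (~p43) forces p43 = 0.
Branch on p21: set p21 = 1.
Unit clause (~p31) forces p31 = 0.
Unit clause (p32) forces p32 = 1.
Unit clause (~p41) forces p41 = 0.
Unit clause (p42) forces p42 = 1.
But (~p42) is also a unit clause — contradiction.
Backtrack on p21: now try p21 = 0.
Unit clause (p22) forces p22 = 1.
Unit clause (~p32) forces p32 = 0.
Unit clause (p31) forces p31 = 1.
Unit clause (~p41) forces p41 = 0.
Unit clause (p42) forces p42 = 1.
But (~p42) is also a unit clause — contradiction.
Both values of p21 lead to a conflict.
Both values of p12 lead to a conflict.
Backtrack on p11: now try p11 = 1.
Unit clause (~p21) forces p21 = 0.
Unit clause (~p31) forces p31 = 0.
Unit clause (~p41) forces p41 = 0.
Branch on p22: set p22 = 1.
Unit clause (~p12) forces p12 = 0.
Unit clause (~p32) forces p32 = 0.
Unit clause (p33) forces p33 = 1.
Unit clause (~p42) forces p42 = 0.
Unit clause (p43) forces p43 = 1.
But (~p43) is also a unit clause — contradiction.
Backtrack on p22: now try p22 = 0.
Unit clause (p23) forces p23 = 1.
Unit clause (~p13) forces p13 = 0.
Unit clause (~p33) forces p33 = 0.
Unit clause (p32) forces p32 = 1.
Unit clause (~p12) forces p12 = 0.
Unit clause (~p42) forces p42 = 0.
Unit clause (p43) forces p43 = 1.
But (~p43) is also a unit clause — contradiction.
Both values of p22 lead to a conflict.
Both values of p11 lead to a conflict.
No assignment satisfies every clause.

No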